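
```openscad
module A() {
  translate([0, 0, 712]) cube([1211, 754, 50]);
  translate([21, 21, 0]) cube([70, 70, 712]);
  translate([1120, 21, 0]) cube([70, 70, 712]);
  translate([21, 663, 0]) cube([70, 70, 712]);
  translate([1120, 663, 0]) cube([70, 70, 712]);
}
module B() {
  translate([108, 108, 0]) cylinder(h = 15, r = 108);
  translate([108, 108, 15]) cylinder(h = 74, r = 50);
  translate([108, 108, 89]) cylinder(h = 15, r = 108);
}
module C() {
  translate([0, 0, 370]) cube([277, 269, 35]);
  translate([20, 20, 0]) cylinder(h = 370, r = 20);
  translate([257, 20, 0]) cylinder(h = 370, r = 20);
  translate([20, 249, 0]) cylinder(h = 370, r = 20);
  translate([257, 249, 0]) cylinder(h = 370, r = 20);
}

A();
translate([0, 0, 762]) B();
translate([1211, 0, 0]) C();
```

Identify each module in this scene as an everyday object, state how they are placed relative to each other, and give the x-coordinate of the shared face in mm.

A is a table. B is a spool. C is a stool. The spool is on top of the table. The stool is against the table's +x side, with their −y faces flush. The x-coordinate of the shared face is 1211 mm.

The table's +x face and the stool's −x face are both at x = 1211 mm.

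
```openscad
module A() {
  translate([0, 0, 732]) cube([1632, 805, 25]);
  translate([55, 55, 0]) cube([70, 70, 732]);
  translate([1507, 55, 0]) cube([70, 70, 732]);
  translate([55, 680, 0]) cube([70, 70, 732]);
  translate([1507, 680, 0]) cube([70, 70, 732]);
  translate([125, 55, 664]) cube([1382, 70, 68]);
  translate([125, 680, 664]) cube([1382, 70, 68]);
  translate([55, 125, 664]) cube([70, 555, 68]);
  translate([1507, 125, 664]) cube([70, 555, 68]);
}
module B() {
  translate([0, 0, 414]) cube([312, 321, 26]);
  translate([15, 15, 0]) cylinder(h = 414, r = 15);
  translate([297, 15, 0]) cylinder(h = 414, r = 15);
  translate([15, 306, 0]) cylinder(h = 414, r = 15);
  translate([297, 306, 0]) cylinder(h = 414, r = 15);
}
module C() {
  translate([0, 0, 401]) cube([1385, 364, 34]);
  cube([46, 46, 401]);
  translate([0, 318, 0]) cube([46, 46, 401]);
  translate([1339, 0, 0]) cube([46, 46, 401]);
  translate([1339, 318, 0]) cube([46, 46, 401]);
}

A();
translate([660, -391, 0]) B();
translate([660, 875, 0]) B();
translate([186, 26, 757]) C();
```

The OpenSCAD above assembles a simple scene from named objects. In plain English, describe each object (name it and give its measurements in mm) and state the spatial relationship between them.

A is a table: top 1632 mm (x) × 805 mm (y), 25 mm thick, upper face at z = 757 mm, on four 70×70 mm square legs, each inset 55 mm from the nearest pair of top edges, running from z = 0 to the bottom of the top. Four apron rails, 70 mm thick and 68 mm tall, run between adjacent legs with their top edges flush with the underside of the top and their outer faces flush with the legs' outer faces.

B is a four-legged stool. The seat is 312×321 mm, 26 mm thick, top at z = 440 mm. It stands on four round legs, each 30 mm in diameter, from z = 0 to the seat underside, each leg's axis is inset half a diameter from the nearest pair of seat edges (so the leg's bounding box is flush with the corner).

C is a bench: a 1385×364 mm seat slab, 34 mm thick, top at z = 435 mm, on four 46×46 mm square legs flush with the seat corners and standing on z = 0.

Two stools sit around the table at the −y, +y sides. The bench is on top of the table.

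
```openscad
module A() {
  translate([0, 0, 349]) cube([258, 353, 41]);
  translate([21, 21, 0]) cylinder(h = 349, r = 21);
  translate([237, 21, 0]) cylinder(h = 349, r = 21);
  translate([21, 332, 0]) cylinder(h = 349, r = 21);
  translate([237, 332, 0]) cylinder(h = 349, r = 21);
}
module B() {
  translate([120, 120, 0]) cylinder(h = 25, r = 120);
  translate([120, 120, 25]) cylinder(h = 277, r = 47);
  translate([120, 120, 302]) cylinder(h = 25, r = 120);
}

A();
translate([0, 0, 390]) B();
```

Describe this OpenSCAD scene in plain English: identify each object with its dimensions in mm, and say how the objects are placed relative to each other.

A is a simple wooden stool: a rectangular seat 258 mm (x) by 353 mm (y), 41 mm thick, top face at z = 390 mm, on four round legs, each 42 mm in diameter. The legs rest on z = 0, each leg's axis is inset half a diameter from the nearest pair of seat edges (so the leg's bounding box is flush with the corner).

B is a spool: two coaxial disc flanges of radius 120 mm and thickness 25 mm, joined by a core cylinder of radius 47 mm and height 277 mm. The lower flange rests on z = 0 and the three cylinders share a vertical axis.

The spool is on top of the stool.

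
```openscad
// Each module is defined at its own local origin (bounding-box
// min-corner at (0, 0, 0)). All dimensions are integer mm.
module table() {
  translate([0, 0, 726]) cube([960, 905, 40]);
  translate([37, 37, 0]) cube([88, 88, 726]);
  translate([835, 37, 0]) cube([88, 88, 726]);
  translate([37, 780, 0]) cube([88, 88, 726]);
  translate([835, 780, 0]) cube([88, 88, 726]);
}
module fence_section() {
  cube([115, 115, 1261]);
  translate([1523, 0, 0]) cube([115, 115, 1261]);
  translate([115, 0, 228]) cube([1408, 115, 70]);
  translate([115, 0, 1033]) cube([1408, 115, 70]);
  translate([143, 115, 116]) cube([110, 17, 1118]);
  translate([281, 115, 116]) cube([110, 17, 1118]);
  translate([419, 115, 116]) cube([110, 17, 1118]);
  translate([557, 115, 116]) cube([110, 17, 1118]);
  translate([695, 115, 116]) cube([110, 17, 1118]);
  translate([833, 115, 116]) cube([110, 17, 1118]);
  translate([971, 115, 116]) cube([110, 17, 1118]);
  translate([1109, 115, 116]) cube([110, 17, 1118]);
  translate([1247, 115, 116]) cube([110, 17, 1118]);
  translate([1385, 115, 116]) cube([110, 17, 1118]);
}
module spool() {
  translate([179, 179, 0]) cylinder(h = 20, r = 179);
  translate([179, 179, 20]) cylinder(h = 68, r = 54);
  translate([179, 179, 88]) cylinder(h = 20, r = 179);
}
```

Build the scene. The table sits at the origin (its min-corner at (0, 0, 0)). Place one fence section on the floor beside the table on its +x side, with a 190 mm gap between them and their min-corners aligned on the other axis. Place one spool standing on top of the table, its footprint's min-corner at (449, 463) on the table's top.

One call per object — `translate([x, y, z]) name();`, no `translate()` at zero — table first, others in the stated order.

table();
translate([1150, 0, 0]) fence_section();
translate([449, 463, 766]) spool();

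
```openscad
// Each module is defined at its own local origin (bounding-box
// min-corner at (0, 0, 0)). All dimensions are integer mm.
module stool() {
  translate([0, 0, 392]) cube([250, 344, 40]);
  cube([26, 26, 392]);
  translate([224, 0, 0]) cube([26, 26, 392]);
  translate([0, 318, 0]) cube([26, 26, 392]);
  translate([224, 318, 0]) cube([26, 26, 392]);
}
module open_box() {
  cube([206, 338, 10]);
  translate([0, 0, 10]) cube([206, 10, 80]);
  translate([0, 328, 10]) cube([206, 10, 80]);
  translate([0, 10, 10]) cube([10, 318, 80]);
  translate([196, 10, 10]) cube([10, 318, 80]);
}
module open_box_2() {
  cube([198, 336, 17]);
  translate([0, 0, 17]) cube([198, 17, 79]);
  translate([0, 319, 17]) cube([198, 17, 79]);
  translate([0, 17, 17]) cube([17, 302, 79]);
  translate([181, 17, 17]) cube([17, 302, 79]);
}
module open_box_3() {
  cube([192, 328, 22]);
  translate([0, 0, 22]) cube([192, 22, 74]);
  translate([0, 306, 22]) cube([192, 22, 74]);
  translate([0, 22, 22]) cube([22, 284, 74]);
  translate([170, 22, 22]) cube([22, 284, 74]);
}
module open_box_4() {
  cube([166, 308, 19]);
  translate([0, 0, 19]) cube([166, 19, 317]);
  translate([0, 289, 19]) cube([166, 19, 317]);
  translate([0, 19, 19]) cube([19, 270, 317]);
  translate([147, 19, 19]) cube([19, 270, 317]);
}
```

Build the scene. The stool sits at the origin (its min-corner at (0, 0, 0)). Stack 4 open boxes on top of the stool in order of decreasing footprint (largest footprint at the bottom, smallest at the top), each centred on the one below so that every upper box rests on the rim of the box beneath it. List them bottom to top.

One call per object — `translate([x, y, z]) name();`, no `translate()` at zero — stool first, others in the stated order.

stool();
translate([22, 3, 432]) open_box();
translate([26, 4, 522]) open_box_2();
translate([29, 8, 618]) open_box_3();
translate([42, 18, 714]) open_box_4();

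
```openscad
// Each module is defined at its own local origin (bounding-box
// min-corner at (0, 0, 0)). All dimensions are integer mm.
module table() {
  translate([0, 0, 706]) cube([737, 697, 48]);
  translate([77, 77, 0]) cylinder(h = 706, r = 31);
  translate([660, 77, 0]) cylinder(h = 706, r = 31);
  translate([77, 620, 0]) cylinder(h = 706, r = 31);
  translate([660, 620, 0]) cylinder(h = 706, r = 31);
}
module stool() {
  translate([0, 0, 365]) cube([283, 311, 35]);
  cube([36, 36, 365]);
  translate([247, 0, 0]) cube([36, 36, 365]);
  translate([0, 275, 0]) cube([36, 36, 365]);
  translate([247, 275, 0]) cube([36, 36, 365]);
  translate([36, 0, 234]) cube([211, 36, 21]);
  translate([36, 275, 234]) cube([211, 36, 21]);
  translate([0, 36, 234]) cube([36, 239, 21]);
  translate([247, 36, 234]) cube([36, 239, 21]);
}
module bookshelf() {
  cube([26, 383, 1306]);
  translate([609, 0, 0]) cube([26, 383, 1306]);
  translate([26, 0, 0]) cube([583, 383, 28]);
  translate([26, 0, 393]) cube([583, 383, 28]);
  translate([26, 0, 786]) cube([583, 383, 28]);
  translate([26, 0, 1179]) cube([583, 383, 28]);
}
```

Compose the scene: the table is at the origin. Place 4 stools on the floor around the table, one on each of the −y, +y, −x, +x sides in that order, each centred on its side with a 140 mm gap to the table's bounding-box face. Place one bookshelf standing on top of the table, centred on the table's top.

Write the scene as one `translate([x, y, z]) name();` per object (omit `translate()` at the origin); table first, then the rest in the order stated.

table();
translate([227, -451, 0]) stool();
translate([227, 837, 0]) stool();
translate([-423, 193, 0]) stool();
translate([877, 193, 0]) stool();
translate([51, 157, 754]) bookshelf();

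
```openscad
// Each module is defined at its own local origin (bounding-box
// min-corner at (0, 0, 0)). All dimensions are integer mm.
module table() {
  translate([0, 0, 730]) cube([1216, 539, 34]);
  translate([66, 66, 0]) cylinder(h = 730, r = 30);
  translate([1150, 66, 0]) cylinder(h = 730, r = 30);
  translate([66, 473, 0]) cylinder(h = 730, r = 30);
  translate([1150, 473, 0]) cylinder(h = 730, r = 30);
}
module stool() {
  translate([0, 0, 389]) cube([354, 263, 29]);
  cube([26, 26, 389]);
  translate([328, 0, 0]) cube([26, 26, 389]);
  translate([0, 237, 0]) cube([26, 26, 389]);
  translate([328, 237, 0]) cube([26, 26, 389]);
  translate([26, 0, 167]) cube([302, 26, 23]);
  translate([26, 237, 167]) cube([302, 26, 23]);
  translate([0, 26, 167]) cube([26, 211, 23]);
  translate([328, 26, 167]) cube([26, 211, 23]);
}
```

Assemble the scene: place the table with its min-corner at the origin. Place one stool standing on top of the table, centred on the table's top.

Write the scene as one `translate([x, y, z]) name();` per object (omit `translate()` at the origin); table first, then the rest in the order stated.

table();
translate([431, 138, 764]) stool();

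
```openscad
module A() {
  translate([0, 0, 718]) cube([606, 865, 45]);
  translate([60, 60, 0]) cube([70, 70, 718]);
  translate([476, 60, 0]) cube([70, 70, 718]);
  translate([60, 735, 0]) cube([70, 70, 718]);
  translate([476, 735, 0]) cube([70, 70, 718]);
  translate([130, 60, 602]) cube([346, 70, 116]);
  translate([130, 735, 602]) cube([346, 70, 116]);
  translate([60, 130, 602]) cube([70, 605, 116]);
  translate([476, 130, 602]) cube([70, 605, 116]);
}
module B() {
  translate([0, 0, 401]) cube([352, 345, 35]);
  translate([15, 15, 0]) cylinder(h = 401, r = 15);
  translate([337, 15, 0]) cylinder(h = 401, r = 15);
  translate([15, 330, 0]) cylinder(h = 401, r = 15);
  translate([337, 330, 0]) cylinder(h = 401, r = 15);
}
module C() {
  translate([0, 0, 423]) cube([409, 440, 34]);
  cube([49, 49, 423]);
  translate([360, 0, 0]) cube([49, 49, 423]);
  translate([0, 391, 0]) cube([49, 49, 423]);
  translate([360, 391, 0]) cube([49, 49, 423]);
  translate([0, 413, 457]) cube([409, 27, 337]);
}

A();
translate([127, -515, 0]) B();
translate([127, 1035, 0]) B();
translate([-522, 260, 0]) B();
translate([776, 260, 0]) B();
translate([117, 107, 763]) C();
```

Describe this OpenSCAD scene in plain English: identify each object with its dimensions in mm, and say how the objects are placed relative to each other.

A is a rectangular dining table. The top is 606×865×45 mm with its upper surface at z = 763 mm. It stands on four 70×70 mm square legs, each inset 60 mm from the nearest pair of top edges, running from the floor to the underside of the top. Four apron rails, 70 mm thick and 116 mm tall, run between adjacent legs with their top edges flush with the underside of the top and their outer faces flush with the legs' outer faces.

B is a four-legged stool. The seat is 352×345 mm, 35 mm thick, top at z = 436 mm. It stands on four round legs, each 30 mm in diameter, from z = 0 to the seat underside, each leg's axis is inset half a diameter from the nearest pair of seat edges (so the leg's bounding box is flush with the corner).

C is a chair. The seat is a 409×440×34 mm slab with its top at z = 457 mm, on four 49×49 mm corner legs (flush with the seat edges, standing on z = 0). A flat backrest 27 mm thick, 337 mm tall, spans the full seat width and rises from the seat top along its +y edge, rear face flush with the rear of the seat.

Four stools sit around the table at the −y, +y, −x, +x sides. The chair is on top of the table.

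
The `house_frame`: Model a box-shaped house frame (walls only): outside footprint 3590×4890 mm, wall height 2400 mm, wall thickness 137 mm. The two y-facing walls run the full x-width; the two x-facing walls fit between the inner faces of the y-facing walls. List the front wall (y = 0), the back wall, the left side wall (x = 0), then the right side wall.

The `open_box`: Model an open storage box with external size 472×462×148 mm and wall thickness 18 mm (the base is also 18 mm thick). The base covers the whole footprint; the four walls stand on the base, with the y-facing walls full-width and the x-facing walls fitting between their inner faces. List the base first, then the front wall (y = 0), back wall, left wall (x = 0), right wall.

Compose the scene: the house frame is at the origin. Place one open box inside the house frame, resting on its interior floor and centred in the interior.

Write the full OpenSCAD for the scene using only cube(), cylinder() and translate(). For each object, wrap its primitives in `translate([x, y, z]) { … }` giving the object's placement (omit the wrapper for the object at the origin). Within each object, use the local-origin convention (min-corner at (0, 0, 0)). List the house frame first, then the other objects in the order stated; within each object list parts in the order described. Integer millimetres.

cube([3590, 137, 2400]);
translate([0, 4753, 0]) cube([3590, 137, 2400]);
translate([0, 137, 0]) cube([137, 4616, 2400]);
translate([3453, 137, 0]) cube([137, 4616, 2400]);
translate([1559, 2214, 0]) {
  cube([472, 462, 18]);
  translate([0, 0, 18]) cube([472, 18, 130]);
  translate([0, 444, 18]) cube([472, 18, 130]);
  translate([0, 18, 18]) cube([18, 426, 130]);
  translate([454, 18, 18]) cube([18, 426, 130]);
}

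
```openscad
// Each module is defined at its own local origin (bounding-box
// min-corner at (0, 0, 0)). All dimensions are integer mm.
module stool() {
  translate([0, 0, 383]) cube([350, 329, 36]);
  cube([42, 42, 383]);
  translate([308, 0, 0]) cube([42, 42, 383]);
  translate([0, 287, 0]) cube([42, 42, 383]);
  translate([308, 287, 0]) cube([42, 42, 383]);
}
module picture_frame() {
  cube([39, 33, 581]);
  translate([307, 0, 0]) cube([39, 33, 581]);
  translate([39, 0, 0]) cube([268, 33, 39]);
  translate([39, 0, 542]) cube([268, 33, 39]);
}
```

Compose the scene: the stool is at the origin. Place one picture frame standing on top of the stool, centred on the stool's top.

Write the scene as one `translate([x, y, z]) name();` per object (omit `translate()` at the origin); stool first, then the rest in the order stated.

stool();
translate([2, 148, 419]) picture_frame();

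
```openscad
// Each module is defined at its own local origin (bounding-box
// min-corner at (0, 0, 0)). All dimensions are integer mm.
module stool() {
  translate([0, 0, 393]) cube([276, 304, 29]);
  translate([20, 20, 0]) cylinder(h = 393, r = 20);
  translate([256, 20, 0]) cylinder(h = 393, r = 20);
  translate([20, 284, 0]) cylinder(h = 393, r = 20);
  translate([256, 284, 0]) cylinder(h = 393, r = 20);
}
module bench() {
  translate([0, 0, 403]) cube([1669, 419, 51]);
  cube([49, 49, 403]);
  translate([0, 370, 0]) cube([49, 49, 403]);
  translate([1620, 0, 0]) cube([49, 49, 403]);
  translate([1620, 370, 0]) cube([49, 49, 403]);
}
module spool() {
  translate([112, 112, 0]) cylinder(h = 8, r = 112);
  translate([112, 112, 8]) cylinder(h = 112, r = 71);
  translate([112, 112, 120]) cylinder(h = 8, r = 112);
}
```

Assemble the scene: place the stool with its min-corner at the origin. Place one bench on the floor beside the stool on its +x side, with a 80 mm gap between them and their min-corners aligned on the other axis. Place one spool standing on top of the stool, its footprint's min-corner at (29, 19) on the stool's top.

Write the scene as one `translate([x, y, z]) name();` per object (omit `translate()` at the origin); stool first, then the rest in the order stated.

stool();
translate([356, 0, 0]) bench();
translate([29, 19, 422]) spool();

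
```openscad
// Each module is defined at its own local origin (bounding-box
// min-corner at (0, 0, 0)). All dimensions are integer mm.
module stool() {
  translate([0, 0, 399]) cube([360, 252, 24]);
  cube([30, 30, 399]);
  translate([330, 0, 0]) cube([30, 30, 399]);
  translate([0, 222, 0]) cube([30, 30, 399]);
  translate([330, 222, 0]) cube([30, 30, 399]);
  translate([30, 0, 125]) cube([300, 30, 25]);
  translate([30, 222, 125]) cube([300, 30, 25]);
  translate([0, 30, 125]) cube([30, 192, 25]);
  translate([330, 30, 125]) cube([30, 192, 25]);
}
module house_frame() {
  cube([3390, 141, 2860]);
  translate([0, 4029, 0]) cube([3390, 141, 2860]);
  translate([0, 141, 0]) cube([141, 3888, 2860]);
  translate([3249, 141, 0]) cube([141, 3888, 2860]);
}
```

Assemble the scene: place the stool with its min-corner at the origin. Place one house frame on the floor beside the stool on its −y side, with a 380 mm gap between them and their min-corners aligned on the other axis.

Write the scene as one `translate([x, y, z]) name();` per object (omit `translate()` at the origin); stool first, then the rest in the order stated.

stool();
translate([0, -4550, 0]) house_frame();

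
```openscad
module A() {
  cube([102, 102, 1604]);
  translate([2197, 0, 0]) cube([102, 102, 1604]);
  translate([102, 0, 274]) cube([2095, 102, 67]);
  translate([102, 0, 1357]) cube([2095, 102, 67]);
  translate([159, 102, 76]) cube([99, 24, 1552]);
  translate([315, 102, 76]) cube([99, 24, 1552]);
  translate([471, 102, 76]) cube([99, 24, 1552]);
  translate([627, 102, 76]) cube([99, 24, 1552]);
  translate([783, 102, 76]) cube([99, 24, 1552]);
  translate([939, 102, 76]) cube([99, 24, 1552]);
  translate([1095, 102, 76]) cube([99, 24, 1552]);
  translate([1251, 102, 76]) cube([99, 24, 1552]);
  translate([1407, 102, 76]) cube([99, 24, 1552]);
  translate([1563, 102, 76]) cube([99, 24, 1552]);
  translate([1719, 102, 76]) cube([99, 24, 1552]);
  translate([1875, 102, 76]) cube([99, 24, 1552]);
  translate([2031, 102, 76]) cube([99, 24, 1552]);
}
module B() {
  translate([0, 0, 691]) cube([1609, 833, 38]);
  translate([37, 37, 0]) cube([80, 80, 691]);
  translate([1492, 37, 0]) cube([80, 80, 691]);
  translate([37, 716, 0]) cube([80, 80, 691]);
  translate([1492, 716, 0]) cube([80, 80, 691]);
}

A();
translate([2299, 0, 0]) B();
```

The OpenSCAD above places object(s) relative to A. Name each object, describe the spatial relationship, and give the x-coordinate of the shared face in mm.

A is a fence section. B is a table. The table is against the fence section's +x side, with their −y faces flush. The x-coordinate of the shared face is 2299 mm.

The fence section's +x face and the table's −x face are both at x = 2299 mm.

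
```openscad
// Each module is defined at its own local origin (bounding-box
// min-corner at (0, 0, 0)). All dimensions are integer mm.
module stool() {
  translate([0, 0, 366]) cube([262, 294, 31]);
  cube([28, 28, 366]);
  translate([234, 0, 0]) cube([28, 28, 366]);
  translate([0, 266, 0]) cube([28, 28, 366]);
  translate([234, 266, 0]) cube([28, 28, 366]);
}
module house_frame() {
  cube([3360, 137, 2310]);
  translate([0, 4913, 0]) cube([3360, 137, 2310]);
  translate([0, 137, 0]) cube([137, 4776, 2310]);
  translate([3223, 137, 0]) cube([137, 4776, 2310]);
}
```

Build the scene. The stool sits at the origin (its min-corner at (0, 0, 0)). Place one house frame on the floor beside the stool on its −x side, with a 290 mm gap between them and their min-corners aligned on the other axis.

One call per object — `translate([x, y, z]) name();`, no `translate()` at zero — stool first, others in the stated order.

stool();
translate([-3650, 0, 0]) house_frame();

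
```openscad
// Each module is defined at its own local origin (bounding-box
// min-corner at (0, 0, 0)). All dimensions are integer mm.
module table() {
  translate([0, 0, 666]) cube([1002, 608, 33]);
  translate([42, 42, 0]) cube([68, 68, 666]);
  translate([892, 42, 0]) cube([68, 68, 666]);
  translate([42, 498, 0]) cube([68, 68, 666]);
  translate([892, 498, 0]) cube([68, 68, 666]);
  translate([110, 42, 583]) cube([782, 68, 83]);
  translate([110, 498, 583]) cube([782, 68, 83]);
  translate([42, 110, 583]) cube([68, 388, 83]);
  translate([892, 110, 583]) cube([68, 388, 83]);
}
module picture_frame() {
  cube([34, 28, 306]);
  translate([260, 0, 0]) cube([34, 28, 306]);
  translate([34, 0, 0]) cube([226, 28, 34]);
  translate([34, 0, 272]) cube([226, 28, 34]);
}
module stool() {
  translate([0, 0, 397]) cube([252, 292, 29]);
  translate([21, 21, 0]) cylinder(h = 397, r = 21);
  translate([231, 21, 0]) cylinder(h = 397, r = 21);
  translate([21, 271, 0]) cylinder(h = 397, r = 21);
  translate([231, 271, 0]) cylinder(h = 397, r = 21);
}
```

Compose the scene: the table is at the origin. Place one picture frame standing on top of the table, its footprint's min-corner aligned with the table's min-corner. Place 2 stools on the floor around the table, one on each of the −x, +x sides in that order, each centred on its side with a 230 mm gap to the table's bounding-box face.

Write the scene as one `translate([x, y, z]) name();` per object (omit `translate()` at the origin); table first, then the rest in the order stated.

table();
translate([0, 0, 699]) picture_frame();
translate([-482, 158, 0]) stool();
translate([1232, 158, 0]) stool();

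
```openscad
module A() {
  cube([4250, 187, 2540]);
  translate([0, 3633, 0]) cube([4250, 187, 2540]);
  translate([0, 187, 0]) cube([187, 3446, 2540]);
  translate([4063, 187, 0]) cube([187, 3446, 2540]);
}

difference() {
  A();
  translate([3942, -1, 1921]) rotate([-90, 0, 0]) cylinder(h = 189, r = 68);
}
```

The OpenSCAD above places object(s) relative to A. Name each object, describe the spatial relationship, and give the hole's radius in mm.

The subtracted cylinder has r = 68 mm.

A is a house frame. The house frame has a circular hole through its front wall. The hole's radius is 68 mm.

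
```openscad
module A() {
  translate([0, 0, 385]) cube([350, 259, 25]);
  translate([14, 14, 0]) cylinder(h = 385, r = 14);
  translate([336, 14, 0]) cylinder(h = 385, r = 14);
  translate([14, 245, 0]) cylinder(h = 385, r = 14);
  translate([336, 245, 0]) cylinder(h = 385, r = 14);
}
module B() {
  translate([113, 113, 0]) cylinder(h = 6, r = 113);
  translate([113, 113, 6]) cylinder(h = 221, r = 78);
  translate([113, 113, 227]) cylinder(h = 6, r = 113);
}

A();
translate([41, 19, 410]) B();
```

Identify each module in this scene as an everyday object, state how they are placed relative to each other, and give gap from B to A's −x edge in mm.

A is a stool. B is a spool. The spool is on top of the stool. The gap from the spool to the stool's −x edge is 41 mm.

The spool's min-x is at 41; the stool's min-x is 0; gap = 41 mm.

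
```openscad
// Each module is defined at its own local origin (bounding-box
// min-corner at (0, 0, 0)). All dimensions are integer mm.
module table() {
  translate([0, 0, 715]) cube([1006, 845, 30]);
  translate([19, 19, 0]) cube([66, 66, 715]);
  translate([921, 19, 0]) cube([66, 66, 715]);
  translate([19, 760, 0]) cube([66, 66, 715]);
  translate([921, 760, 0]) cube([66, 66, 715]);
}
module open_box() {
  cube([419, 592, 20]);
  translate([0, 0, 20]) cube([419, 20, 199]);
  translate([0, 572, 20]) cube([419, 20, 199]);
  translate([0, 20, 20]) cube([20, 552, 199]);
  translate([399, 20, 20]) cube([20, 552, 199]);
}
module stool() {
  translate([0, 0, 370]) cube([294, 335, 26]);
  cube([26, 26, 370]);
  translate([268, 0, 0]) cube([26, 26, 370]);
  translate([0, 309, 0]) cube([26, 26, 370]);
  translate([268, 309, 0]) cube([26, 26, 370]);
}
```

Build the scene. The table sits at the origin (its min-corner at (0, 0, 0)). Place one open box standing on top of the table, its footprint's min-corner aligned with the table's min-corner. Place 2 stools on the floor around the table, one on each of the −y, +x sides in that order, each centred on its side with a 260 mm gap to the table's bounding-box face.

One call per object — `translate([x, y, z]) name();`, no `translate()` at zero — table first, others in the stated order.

table();
translate([0, 0, 745]) open_box();
translate([356, -595, 0]) stool();
translate([1266, 255, 0]) stool();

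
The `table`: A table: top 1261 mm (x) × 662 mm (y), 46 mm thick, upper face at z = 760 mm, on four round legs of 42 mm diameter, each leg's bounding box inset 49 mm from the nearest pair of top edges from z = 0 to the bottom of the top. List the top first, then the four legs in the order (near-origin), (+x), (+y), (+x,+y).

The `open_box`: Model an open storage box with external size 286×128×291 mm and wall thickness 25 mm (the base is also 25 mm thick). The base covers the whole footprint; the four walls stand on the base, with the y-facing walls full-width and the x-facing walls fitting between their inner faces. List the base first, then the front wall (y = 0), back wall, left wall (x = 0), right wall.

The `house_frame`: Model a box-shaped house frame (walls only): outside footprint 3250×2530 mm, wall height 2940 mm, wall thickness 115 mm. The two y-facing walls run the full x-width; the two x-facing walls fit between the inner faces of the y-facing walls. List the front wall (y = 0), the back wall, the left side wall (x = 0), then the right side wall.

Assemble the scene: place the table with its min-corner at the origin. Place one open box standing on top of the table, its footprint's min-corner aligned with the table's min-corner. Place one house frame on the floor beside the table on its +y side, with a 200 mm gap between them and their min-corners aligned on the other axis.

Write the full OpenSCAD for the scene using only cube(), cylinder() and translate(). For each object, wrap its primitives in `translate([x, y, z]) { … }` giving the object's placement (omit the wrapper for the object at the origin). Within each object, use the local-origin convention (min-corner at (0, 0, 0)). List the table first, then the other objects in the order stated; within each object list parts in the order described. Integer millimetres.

translate([0, 0, 714]) cube([1261, 662, 46]);
translate([70, 70, 0]) cylinder(h = 714, r = 21);
translate([1191, 70, 0]) cylinder(h = 714, r = 21);
translate([70, 592, 0]) cylinder(h = 714, r = 21);
translate([1191, 592, 0]) cylinder(h = 714, r = 21);
translate([0, 0, 760]) {
  cube([286, 128, 25]);
  translate([0, 0, 25]) cube([286, 25, 266]);
  translate([0, 103, 25]) cube([286, 25, 266]);
  translate([0, 25, 25]) cube([25, 78, 266]);
  translate([261, 25, 25]) cube([25, 78, 266]);
}
translate([0, 862, 0]) {
  cube([3250, 115, 2940]);
  translate([0, 2415, 0]) cube([3250, 115, 2940]);
  translate([0, 115, 0]) cube([115, 2300, 2940]);
  translate([3135, 115, 0]) cube([115, 2300, 2940]);
}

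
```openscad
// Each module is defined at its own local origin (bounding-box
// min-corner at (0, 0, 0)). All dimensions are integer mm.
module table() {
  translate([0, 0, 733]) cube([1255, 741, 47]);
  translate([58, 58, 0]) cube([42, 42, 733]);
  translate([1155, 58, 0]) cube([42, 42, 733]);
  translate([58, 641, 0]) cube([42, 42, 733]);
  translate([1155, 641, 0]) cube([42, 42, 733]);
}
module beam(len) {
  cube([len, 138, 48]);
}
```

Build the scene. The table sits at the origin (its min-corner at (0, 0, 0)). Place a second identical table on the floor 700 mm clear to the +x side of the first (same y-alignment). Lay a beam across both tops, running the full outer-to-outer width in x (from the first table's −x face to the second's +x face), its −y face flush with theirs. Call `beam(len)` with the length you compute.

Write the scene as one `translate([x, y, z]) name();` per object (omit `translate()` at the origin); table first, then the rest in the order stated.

table();
translate([1955, 0, 0]) table();
translate([0, 0, 780]) beam(3210);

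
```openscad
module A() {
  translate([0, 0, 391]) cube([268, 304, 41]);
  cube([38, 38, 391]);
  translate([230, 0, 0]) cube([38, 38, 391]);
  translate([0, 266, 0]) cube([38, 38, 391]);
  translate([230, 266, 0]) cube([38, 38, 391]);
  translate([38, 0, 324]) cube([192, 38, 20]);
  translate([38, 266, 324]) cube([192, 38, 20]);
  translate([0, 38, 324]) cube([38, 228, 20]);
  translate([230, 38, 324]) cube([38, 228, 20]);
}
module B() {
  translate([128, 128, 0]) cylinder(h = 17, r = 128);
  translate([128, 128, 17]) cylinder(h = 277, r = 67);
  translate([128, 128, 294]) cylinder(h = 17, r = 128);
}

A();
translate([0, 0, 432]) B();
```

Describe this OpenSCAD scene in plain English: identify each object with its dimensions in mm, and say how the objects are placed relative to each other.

A is a simple wooden stool: a rectangular seat 268 mm (x) by 304 mm (y), 41 mm thick, top face at z = 432 mm, on four square legs, each 38×38 mm in cross-section. The legs rest on z = 0, each flush with a corner of the seat. Four stretchers, 38 mm wide and 20 mm tall, connect adjacent legs with their undersides at z = 324 mm, each running between the inner faces of the legs it joins and aligned with the legs' outer faces on the other axis.

B is a spool: two coaxial disc flanges of radius 128 mm and thickness 17 mm, joined by a core cylinder of radius 67 mm and height 277 mm. The lower flange rests on z = 0 and the three cylinders share a vertical axis.

The spool is on top of the stool.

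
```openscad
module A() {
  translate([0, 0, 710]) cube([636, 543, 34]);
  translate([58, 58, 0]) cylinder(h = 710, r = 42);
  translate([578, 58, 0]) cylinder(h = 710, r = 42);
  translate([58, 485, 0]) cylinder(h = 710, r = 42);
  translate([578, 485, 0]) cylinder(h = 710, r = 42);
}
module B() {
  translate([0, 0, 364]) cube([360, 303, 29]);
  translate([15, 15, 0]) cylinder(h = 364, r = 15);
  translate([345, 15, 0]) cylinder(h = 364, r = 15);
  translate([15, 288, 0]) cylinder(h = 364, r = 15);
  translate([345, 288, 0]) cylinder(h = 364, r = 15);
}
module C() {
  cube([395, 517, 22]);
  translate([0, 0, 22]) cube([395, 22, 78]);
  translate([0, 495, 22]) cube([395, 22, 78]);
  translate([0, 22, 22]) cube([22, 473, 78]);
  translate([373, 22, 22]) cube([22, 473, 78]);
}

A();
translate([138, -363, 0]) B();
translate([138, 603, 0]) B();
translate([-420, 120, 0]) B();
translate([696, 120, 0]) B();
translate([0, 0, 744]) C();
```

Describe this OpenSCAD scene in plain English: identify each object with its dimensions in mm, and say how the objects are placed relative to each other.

A is a table: top 636 mm (x) × 543 mm (y), 34 mm thick, upper face at z = 744 mm, on four round legs of 84 mm diameter, each leg's bounding box inset 16 mm from the nearest pair of top edges, running from z = 0 to the bottom of the top.

B is a four-legged stool. The seat is 360×303 mm, 29 mm thick, top at z = 393 mm. It stands on four round legs, each 30 mm in diameter, from z = 0 to the seat underside, each leg's axis is inset half a diameter from the nearest pair of seat edges (so the leg's bounding box is flush with the corner).

C is an open storage box with external size 395×517×100 mm and wall thickness 22 mm (the base is also 22 mm thick). The base covers the whole footprint; the four walls stand on the base, with the y-facing walls full-width and the x-facing walls fitting between their inner faces.

Four stools sit around the table at the −y, +y, −x, +x sides. The open box is on top of the table.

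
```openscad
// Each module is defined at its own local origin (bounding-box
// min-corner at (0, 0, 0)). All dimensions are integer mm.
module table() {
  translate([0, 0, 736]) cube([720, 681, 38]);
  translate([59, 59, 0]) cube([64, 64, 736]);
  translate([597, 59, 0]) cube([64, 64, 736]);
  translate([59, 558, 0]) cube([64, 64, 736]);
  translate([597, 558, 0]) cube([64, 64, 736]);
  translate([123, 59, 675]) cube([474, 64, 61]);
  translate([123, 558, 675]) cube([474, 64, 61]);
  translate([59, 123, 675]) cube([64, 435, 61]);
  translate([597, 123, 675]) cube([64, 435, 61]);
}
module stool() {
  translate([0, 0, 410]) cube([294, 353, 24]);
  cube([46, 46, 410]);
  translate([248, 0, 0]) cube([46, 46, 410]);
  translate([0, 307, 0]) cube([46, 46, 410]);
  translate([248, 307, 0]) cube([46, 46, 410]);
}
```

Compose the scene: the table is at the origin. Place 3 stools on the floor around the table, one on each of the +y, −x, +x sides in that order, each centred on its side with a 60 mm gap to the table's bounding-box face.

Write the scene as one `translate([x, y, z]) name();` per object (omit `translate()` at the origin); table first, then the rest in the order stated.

table();
translate([213, 741, 0]) stool();
translate([-354, 164, 0]) stool();
translate([780, 164, 0]) stool();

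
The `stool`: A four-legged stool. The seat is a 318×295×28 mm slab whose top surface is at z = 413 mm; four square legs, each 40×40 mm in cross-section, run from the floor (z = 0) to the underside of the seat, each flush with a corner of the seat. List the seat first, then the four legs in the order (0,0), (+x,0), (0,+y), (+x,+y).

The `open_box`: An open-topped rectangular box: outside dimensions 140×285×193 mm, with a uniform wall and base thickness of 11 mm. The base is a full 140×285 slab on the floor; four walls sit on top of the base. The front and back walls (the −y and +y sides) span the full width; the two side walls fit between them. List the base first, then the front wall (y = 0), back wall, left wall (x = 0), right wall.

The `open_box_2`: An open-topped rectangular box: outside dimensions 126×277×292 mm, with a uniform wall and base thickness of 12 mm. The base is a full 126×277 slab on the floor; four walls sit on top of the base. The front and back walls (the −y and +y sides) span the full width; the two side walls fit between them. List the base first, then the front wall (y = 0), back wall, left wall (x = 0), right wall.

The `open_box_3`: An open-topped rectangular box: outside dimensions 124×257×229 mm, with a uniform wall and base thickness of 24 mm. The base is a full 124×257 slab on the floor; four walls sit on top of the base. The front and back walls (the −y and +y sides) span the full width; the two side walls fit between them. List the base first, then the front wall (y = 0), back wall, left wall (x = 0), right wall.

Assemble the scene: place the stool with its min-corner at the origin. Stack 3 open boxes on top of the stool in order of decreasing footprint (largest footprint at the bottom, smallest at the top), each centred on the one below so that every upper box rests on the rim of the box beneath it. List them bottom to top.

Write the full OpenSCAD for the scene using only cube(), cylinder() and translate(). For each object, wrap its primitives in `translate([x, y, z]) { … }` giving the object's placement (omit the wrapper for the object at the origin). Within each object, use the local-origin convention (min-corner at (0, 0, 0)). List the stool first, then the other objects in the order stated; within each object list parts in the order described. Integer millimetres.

translate([0, 0, 385]) cube([318, 295, 28]);
cube([40, 40, 385]);
translate([278, 0, 0]) cube([40, 40, 385]);
translate([0, 255, 0]) cube([40, 40, 385]);
translate([278, 255, 0]) cube([40, 40, 385]);
translate([89, 5, 413]) {
  cube([140, 285, 11]);
  translate([0, 0, 11]) cube([140, 11, 182]);
  translate([0, 274, 11]) cube([140, 11, 182]);
  translate([0, 11, 11]) cube([11, 263, 182]);
  translate([129, 11, 11]) cube([11, 263, 182]);
}
translate([96, 9, 606]) {
  cube([126, 277, 12]);
  translate([0, 0, 12]) cube([126, 12, 280]);
  translate([0, 265, 12]) cube([126, 12, 280]);
  translate([0, 12, 12]) cube([12, 253, 280]);
  translate([114, 12, 12]) cube([12, 253, 280]);
}
translate([97, 19, 898]) {
  cube([124, 257, 24]);
  translate([0, 0, 24]) cube([124, 24, 205]);
  translate([0, 233, 24]) cube([124, 24, 205]);
  translate([0, 24, 24]) cube([24, 209, 205]);
  translate([100, 24, 24]) cube([24, 209, 205]);
}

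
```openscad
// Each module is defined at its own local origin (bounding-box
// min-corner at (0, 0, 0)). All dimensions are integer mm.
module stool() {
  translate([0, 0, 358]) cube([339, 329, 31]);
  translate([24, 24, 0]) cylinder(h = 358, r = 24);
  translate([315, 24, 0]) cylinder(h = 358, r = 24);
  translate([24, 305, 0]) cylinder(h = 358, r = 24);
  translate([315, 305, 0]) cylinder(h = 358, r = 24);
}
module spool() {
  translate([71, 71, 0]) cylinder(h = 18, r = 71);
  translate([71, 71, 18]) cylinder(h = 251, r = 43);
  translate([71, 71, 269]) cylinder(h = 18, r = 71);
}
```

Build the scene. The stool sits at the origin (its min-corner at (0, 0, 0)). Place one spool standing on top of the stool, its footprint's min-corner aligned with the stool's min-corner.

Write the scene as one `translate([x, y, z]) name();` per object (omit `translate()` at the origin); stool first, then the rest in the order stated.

stool();
translate([0, 0, 389]) spool();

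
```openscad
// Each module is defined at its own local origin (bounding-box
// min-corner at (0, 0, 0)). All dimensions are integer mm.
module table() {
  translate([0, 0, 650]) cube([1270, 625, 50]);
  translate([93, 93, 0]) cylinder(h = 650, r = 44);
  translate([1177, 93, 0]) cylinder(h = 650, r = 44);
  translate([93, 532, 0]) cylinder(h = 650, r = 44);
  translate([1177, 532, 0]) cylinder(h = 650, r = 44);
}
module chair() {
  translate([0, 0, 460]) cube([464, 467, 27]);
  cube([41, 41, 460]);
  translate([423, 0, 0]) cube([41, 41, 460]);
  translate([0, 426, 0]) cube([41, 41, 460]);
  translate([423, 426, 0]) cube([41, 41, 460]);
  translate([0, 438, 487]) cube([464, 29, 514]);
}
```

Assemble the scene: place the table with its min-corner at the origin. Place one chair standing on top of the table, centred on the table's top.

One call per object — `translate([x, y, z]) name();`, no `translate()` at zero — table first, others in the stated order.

table();
translate([403, 79, 700]) chair();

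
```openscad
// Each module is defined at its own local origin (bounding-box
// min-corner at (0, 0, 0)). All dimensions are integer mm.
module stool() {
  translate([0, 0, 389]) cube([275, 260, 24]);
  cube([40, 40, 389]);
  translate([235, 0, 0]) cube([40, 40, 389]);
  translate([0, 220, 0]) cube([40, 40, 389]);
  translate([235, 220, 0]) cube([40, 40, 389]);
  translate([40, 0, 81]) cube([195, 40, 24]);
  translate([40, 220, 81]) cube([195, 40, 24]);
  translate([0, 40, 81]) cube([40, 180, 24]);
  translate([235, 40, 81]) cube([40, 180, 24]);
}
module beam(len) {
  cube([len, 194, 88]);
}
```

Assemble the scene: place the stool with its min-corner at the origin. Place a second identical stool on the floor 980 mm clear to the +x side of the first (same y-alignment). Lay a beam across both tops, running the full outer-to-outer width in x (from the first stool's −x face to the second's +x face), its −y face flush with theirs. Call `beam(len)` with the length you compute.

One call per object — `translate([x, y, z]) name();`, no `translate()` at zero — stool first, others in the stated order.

stool();
translate([1255, 0, 0]) stool();
translate([0, 0, 413]) beam(1530);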